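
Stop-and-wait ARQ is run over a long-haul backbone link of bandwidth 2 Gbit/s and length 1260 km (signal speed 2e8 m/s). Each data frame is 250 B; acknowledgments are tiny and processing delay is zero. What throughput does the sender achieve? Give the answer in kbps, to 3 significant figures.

t_tx = L/R = 2000/2000000000 = 1e-06 s.
t_prop = 1260000/200000000 = 0.0063 s; RTT = 0.0126 s.
Cycle = t_tx + RTT = 0.012601 s.
Throughput = L / cycle = 2000 / 0.012601 = 159 kbps.

159 kbps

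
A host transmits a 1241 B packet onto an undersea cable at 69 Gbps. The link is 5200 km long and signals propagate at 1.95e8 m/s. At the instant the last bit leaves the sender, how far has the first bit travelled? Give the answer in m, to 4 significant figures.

28.06 m

t_tx = L/R = 9928/69000000000 = 1.43884e-07 s.
Distance = s × t_tx = 195000000 × 1.43884e-07 = 28.06 m.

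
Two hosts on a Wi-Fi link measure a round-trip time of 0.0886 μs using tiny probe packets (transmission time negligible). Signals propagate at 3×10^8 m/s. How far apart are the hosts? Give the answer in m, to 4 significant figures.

One-way propagation = RTT/2 = 0.0443 μs.
d = s × t = 300000000 × 4.43e-08 = 13.29 m.

13.29 m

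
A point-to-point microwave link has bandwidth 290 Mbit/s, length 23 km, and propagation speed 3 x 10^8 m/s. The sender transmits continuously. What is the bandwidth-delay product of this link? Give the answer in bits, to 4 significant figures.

22230 bits

Propagation delay = 23000 / 300000000 = 7.66667e-05 s.
BDP = R × t_prop = 290000000 × 7.66667e-05 = 22233.3 bits.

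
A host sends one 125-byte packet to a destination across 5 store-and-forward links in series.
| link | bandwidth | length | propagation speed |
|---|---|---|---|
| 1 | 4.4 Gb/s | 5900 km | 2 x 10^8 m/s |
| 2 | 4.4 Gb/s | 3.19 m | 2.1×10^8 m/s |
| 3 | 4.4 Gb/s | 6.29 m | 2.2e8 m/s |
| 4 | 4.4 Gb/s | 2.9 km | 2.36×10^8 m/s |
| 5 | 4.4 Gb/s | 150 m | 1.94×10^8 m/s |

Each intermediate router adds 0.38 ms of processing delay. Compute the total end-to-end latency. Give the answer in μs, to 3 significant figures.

31000 μs

L = 125 × 8 = 1000 bits.
Transmission delay per hop = L/R = 1000/4400000000 = 0.227273 μs; 5 hops → 1.13636 μs.
Propagation delays (d/s per hop): 29500, 0.0151905, 0.0285909, 12.2881, 0.773196 μs; sum = 29513.1 μs.
Processing at 4 router(s): 4 × 0.38 ms = 1520 μs.
End-to-end = 31000 μs.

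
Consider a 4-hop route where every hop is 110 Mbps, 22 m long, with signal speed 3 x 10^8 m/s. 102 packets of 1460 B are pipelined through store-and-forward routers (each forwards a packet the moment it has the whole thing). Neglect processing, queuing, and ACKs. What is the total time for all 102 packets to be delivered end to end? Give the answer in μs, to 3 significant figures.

Per-hop transmission t_tx = L/R = 11680/110000000 = 106.182 μs.
Per-hop propagation t_prop = 22/300000000 = 0.0733333 μs.
Pipeline fill: first packet needs 4·t_tx to clear all hops; remaining 101 packets each add one t_tx.
Total = (4+102-1)·t_tx + 4·t_prop = 105·106.182 + 4·0.0733333 = 11100 μs.

11100 μs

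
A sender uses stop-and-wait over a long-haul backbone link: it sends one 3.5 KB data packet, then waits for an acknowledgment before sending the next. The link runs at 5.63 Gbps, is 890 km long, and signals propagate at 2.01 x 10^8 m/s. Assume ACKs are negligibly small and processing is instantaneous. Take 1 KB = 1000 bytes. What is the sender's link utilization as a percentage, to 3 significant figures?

0.0561 %

t_tx = L/R = 28000/5630000000 = 4.97336e-06 s.
t_prop = 890000/2.01e+08 = 0.00442786 s; RTT = 0.00885572 s.
Cycle = t_tx + RTT = 0.00886069 s.
Utilization = t_tx / cycle = 4.97336e-06/0.00886069 = 0.0561 %.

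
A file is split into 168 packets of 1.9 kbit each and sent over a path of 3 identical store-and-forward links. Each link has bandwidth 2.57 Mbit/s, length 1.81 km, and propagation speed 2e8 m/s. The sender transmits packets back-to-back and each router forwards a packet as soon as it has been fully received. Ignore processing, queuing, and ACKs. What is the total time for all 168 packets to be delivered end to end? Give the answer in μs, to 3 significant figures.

Per-hop transmission t_tx = L/R = 1900/2570000 = 739.3 μs.
Per-hop propagation t_prop = 1810/200000000 = 9.05 μs.
Pipeline fill: first packet needs 3·t_tx to clear all hops; remaining 167 packets each add one t_tx.
Total = (3+168-1)·t_tx + 3·t_prop = 170·739.3 + 3·9.05 = 126000 μs.

126000 μs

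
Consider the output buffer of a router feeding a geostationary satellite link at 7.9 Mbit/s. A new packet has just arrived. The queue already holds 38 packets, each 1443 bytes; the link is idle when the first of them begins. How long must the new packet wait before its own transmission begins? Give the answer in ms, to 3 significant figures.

Each queued packet: L/R = 11544/7900000 = 1.46127 ms.
38 queued → 55.5281 ms.
Queuing delay = 55.5 ms.

55.5 ms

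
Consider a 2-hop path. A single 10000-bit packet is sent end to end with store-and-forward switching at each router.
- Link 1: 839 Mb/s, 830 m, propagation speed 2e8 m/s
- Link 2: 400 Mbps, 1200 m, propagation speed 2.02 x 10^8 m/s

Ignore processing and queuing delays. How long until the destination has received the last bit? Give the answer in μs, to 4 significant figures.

Transmission delays (L/R per hop): 11.919, 25 μs; sum = 36.919 μs.
Propagation delays (d/s per hop): 4.15, 5.94059 μs; sum = 10.0906 μs.
End-to-end = 47.01 μs.

47.01 μs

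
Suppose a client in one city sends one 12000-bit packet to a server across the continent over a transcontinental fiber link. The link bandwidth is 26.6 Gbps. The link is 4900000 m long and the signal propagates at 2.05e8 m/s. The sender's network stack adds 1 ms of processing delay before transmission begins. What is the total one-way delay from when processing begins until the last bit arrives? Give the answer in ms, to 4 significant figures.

24.90 ms

Transmission delay = L/R = 12000 / 26600000000 = 0.000451128 ms.
Propagation delay = d/s = 4900000 m / 2.05e+08 m/s = 23.9024 ms.
Plus processing delay 1 ms = 1 ms.
Total = 24.90 ms.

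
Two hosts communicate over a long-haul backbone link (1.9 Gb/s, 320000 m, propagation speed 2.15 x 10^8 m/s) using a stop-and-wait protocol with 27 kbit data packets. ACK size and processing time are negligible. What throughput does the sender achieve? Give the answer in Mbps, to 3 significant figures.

9.03 Mbps

t_tx = L/R = 27000/1900000000 = 1.42105e-05 s.
t_prop = 320000/215000000 = 0.00148837 s; RTT = 0.00297674 s.
Cycle = t_tx + RTT = 0.00299095 s.
Throughput = L / cycle = 27000 / 0.00299095 = 9.03 Mbps.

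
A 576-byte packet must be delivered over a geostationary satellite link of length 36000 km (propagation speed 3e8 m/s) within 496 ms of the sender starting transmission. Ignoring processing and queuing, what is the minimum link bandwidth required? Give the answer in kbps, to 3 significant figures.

12.3 kbps

L = 4608 bits.
Propagation delay = 36000000 / 300000000 = 120 ms.
Transmission budget = 496 − 120 = 376 ms.
R ≥ L / t_tx = 4608 bits / 0.376 s = 12.3 kbps.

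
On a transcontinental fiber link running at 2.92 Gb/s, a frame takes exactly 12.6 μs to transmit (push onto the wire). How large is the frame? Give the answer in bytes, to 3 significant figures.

4600 bytes

L = R × t_tx = 2920000000 b/s × 1.26e-05 s = 36792 bits.
In bytes: 36792 / 8 = 4600 bytes.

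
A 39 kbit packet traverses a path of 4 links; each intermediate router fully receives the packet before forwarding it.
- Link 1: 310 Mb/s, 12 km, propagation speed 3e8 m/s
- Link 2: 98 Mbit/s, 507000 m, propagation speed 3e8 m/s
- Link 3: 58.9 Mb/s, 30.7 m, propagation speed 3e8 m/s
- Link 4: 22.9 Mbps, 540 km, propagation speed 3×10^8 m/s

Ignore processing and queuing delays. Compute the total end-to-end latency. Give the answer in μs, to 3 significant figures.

L = 39000 bits.
Transmission delays (L/R per hop): 125.806, 397.959, 662.139, 1703.06 μs; sum = 2888.96 μs.
Propagation delays (d/s per hop): 40, 1690, 0.102333, 1800 μs; sum = 3530.1 μs.
End-to-end = 6420 μs.

6420 μs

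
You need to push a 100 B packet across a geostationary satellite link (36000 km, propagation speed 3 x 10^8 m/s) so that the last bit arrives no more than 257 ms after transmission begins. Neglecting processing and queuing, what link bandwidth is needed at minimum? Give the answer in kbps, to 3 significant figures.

L = 800 bits.
Propagation delay = 36000000 / 300000000 = 120 ms.
Transmission budget = 257 − 120 = 137 ms.
R ≥ L / t_tx = 800 bits / 0.137 s = 5.84 kbps.

5.84 kbps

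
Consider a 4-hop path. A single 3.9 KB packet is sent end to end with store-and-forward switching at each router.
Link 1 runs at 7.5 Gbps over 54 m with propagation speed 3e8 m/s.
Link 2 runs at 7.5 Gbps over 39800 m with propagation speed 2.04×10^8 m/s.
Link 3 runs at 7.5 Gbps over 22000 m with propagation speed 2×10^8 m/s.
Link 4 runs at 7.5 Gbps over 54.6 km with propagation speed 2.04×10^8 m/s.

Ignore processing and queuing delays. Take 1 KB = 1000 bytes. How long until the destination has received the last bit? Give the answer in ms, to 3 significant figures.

L = 31200 bits.
Transmission delay per hop = L/R = 31200/7500000000 = 0.00416 ms; 4 hops → 0.01664 ms.
Propagation delays (d/s per hop): 0.00018, 0.195098, 0.11, 0.267647 ms; sum = 0.572925 ms.
End-to-end = 0.590 ms.

0.590 ms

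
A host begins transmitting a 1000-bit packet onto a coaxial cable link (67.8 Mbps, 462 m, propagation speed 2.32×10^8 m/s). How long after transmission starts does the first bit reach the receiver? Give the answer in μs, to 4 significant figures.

First bit experiences only propagation delay: d/s = 462/2.32e+08 = 1.991 μs.

1.991 μs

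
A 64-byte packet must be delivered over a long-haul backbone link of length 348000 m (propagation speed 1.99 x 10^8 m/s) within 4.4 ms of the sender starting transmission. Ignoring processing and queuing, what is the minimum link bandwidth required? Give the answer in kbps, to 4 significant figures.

193.1 kbps

L = 512 bits.
Propagation delay = 348000 / 199000000 = 1.74874 ms.
Transmission budget = 4.4 − 1.74874 = 2.65126 ms.
R ≥ L / t_tx = 512 bits / 0.00265126 s = 193.1 kbps.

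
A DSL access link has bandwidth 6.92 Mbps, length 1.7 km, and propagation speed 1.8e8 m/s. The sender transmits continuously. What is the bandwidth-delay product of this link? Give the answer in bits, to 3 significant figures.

65.4 bits

Propagation delay = 1700 / 180000000 = 9.44444e-06 s.
BDP = R × t_prop = 6920000 × 9.44444e-06 = 65.3556 bits.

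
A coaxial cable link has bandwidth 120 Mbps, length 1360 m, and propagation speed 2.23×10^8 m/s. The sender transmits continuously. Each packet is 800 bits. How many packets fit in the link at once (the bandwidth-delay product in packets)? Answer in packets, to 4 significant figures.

0.9148 packets

Propagation delay = 1360 / 223000000 = 6.09865e-06 s.
BDP = R × t_prop = 120000000 × 6.09865e-06 = 731.839 bits.
In packets of 800 bits: 0.9148 packets.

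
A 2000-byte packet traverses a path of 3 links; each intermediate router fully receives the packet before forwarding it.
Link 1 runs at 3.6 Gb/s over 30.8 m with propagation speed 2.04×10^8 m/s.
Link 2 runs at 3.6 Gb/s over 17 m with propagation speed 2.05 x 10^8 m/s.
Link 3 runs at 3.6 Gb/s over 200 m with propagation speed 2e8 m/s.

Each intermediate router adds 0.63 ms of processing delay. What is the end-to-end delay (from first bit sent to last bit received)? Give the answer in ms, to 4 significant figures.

L = 2000 × 8 = 16000 bits.
Transmission delay per hop = L/R = 16000/3600000000 = 0.00444444 ms; 3 hops → 0.0133333 ms.
Propagation delays (d/s per hop): 0.00015098, 8.29268e-05, 0.001 ms; sum = 0.00123391 ms.
Processing at 2 router(s): 2 × 0.63 ms = 1.26 ms.
End-to-end = 1.275 ms.

1.275 ms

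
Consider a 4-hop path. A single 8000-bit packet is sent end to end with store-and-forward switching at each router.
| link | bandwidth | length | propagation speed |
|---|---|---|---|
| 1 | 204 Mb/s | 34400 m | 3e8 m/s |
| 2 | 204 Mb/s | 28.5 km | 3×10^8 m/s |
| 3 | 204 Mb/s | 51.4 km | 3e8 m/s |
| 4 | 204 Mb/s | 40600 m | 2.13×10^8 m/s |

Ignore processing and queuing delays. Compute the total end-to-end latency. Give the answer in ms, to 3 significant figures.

Transmission delay per hop = L/R = 8000/204000000 = 0.0392157 ms; 4 hops → 0.156863 ms.
Propagation delays (d/s per hop): 0.114667, 0.095, 0.171333, 0.19061 ms; sum = 0.57161 ms.
End-to-end = 0.728 ms.

0.728 ms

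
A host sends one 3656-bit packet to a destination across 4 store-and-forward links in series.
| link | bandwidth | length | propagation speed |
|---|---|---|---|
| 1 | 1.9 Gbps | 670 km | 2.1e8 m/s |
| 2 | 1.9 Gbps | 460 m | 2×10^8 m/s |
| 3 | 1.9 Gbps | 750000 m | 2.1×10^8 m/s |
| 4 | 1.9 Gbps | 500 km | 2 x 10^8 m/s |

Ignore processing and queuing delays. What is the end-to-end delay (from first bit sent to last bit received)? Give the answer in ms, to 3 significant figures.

9.27 ms

Transmission delay per hop = L/R = 3656/1900000000 = 0.00192421 ms; 4 hops → 0.00769684 ms.
Propagation delays (d/s per hop): 3.19048, 0.0023, 3.57143, 2.5 ms; sum = 9.2642 ms.
End-to-end = 9.27 ms.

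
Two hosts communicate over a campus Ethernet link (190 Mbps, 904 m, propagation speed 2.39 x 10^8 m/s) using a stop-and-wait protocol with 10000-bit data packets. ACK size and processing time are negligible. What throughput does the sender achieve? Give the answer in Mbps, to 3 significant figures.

166 Mbps

t_tx = L/R = 10000/190000000 = 5.26316e-05 s.
t_prop = 904/239000000 = 3.78243e-06 s; RTT = 7.56485e-06 s.
Cycle = t_tx + RTT = 6.01964e-05 s.
Throughput = L / cycle = 10000 / 6.01964e-05 = 166 Mbps.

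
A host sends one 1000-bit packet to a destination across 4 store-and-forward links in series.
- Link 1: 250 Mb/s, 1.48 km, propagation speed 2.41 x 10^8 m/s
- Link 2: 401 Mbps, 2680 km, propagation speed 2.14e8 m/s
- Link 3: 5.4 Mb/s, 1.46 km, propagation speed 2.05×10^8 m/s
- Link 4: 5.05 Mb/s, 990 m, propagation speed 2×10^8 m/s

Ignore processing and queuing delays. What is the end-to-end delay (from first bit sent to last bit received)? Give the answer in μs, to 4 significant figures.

12930 μs

Transmission delays (L/R per hop): 4, 2.49377, 185.185, 198.02 μs; sum = 389.699 μs.
Propagation delays (d/s per hop): 6.14108, 12523.4, 7.12195, 4.95 μs; sum = 12541.6 μs.
End-to-end = 12930 μs.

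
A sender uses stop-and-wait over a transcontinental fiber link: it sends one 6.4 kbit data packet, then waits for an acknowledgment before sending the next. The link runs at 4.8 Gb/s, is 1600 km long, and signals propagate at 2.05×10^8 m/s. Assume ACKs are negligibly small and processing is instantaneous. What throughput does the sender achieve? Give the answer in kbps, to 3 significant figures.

t_tx = L/R = 6400/4800000000 = 1.33333e-06 s.
t_prop = 1600000/2.05e+08 = 0.00780488 s; RTT = 0.0156098 s.
Cycle = t_tx + RTT = 0.0156111 s.
Throughput = L / cycle = 6400 / 0.0156111 = 410 kbps.

410 kbps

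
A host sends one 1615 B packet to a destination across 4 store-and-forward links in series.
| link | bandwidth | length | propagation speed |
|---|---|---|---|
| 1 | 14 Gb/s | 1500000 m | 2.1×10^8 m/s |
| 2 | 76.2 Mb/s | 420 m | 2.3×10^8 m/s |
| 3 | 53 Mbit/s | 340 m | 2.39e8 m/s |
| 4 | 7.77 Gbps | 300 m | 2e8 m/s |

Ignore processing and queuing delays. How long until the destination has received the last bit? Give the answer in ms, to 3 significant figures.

L = 1615 × 8 = 12920 bits.
Transmission delays (L/R per hop): 0.000922857, 0.169554, 0.243774, 0.00166281 ms; sum = 0.415913 ms.
Propagation delays (d/s per hop): 7.14286, 0.00182609, 0.00142259, 0.0015 ms; sum = 7.14761 ms.
End-to-end = 7.56 ms.

7.56 ms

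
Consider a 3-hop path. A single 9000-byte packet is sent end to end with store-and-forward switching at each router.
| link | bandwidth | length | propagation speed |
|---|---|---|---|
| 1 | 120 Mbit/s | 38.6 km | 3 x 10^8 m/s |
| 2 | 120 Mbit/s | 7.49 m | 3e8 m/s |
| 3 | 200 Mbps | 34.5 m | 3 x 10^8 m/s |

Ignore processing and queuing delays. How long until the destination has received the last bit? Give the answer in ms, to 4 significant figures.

L = 9000 × 8 = 72000 bits.
Transmission delays (L/R per hop): 0.6, 0.6, 0.36 ms; sum = 1.56 ms.
Propagation delays (d/s per hop): 0.128667, 2.49667e-05, 0.000115 ms; sum = 0.128807 ms.
End-to-end = 1.689 ms.

1.689 ms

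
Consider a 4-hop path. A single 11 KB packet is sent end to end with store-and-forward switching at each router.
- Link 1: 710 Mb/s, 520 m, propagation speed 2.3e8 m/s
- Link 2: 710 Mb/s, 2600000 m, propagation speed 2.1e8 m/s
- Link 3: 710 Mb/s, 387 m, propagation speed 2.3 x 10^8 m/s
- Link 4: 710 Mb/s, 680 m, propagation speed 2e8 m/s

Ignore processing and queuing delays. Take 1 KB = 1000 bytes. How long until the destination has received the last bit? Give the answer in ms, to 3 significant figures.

12.9 ms

L = 88000 bits.
Transmission delay per hop = L/R = 88000/710000000 = 0.123944 ms; 4 hops → 0.495775 ms.
Propagation delays (d/s per hop): 0.00226087, 12.381, 0.00168261, 0.0034 ms; sum = 12.3883 ms.
End-to-end = 12.9 ms.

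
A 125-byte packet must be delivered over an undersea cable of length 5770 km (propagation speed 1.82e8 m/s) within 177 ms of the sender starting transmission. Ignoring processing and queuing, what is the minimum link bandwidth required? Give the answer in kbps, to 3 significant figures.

6.88 kbps

L = 1000 bits.
Propagation delay = 5770000 / 182000000 = 31.7033 ms.
Transmission budget = 177 − 31.7033 = 145.297 ms.
R ≥ L / t_tx = 1000 bits / 0.145297 s = 6.88 kbps.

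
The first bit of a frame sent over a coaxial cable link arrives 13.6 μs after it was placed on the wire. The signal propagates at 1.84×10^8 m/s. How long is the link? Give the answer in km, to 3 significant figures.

d = s × t_prop = 184000000 × 1.36e-05 = 2.50 km.

2.50 km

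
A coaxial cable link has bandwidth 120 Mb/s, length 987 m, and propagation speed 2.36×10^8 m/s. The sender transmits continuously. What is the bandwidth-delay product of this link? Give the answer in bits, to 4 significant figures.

501.9 bits

Propagation delay = 987 / 236000000 = 4.1822e-06 s.
BDP = R × t_prop = 120000000 × 4.1822e-06 = 501.864 bits.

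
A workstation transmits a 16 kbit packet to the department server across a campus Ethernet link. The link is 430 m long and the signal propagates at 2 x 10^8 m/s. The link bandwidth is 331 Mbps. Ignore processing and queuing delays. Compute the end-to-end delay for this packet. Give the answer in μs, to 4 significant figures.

50.49 μs

L = 16000 bits.
Transmission delay = L/R = 16000 / 331000000 = 48.3384 μs.
Propagation delay = d/s = 430 m / 200000000 m/s = 2.15 μs.
Total = 50.49 μs.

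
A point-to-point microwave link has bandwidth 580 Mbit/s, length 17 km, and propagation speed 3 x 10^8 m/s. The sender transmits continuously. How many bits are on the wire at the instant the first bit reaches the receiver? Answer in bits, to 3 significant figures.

Propagation delay = 17000 / 300000000 = 5.66667e-05 s.
BDP = R × t_prop = 580000000 × 5.66667e-05 = 32866.7 bits.

32900 bits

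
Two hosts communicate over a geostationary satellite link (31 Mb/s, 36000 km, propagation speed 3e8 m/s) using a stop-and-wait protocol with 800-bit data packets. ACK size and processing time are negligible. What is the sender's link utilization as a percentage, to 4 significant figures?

t_tx = L/R = 800/31000000 = 2.58065e-05 s.
t_prop = 36000000/300000000 = 0.12 s; RTT = 0.24 s.
Cycle = t_tx + RTT = 0.240026 s.
Utilization = t_tx / cycle = 2.58065e-05/0.240026 = 0.01075 %.

0.01075 %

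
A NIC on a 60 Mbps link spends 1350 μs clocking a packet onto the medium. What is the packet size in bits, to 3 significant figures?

L = R × t_tx = 60000000 b/s × 0.00135 s = 81000 bits.

81000 bits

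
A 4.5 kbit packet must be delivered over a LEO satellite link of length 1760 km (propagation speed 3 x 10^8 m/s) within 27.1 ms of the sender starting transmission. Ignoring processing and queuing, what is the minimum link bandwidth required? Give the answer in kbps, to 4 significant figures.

Propagation delay = 1760000 / 300000000 = 5.86667 ms.
Transmission budget = 27.1 − 5.86667 = 21.2333 ms.
R ≥ L / t_tx = 4500 bits / 0.0212333 s = 211.9 kbps.

211.9 kbps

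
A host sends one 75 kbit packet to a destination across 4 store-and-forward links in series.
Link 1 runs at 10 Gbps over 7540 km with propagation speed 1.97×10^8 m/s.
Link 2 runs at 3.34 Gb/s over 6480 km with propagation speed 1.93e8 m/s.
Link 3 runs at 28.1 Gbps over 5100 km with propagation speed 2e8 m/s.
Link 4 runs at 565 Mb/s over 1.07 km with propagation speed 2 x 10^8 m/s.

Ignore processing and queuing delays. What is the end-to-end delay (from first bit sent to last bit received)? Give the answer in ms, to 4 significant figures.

97.52 ms

L = 75000 bits.
Transmission delays (L/R per hop): 0.0075, 0.0224551, 0.00266904, 0.132743 ms; sum = 0.165367 ms.
Propagation delays (d/s per hop): 38.2741, 33.5751, 25.5, 0.00535 ms; sum = 97.3546 ms.
End-to-end = 97.52 ms.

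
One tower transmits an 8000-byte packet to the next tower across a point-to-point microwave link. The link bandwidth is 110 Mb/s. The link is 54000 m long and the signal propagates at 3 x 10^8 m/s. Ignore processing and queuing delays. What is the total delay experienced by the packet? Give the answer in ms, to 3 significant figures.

0.762 ms

L = 8000 × 8 = 64000 bits.
Transmission delay = L/R = 64000 / 110000000 = 0.581818 ms.
Propagation delay = d/s = 54000 m / 300000000 m/s = 0.18 ms.
Total = 0.762 ms.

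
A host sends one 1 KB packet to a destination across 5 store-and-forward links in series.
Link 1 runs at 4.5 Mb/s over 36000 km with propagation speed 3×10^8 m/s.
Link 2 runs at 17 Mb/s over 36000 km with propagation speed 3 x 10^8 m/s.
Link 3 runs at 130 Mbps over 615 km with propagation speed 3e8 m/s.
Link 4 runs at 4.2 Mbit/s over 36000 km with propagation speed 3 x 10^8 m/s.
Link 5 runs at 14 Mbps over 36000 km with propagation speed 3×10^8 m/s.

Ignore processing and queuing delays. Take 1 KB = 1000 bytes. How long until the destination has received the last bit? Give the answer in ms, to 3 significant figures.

L = 8000 bits.
Transmission delays (L/R per hop): 1.77778, 0.470588, 0.0615385, 1.90476, 0.571429 ms; sum = 4.78609 ms.
Propagation delays (d/s per hop): 120, 120, 2.05, 120, 120 ms; sum = 482.05 ms.
End-to-end = 487 ms.

487 ms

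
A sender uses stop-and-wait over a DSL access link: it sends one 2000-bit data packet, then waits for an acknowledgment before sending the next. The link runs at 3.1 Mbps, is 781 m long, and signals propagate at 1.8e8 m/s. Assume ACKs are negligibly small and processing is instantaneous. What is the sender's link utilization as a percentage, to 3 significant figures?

t_tx = L/R = 2000/3100000 = 0.000645161 s.
t_prop = 781/180000000 = 4.33889e-06 s; RTT = 8.67778e-06 s.
Cycle = t_tx + RTT = 0.000653839 s.
Utilization = t_tx / cycle = 0.000645161/0.000653839 = 98.7 %.

98.7 %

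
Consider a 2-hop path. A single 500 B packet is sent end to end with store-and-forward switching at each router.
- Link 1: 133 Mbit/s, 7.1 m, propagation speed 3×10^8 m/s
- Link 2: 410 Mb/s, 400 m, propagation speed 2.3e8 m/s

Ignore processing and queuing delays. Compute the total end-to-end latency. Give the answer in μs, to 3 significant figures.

41.6 μs

L = 500 × 8 = 4000 bits.
Transmission delays (L/R per hop): 30.0752, 9.7561 μs; sum = 39.8313 μs.
Propagation delays (d/s per hop): 0.0236667, 1.73913 μs; sum = 1.7628 μs.
End-to-end = 41.6 μs.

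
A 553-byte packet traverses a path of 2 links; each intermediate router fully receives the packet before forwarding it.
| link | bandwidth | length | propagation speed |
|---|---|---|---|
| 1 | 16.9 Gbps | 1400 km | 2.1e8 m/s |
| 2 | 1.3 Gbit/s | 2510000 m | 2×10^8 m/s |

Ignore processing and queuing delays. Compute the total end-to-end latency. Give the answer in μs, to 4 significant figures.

19220 μs

L = 553 × 8 = 4424 bits.
Transmission delays (L/R per hop): 0.261775, 3.40308 μs; sum = 3.66485 μs.
Propagation delays (d/s per hop): 6666.67, 12550 μs; sum = 19216.7 μs.
End-to-end = 19220 μs.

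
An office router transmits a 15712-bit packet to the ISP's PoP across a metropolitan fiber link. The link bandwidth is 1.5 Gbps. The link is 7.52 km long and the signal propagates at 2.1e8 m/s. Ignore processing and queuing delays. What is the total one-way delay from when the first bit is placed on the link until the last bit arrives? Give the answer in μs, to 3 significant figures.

46.3 μs

Transmission delay = L/R = 15712 / 1500000000 = 10.4747 μs.
Propagation delay = d/s = 7520 m / 210000000 m/s = 35.8095 μs.
Total = 46.3 μs.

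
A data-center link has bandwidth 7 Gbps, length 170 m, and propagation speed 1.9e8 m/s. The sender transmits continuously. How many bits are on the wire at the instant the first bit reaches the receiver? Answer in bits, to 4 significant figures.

6263 bits

Propagation delay = 170 / 190000000 = 8.94737e-07 s.
BDP = R × t_prop = 7000000000 × 8.94737e-07 = 6263.16 bits.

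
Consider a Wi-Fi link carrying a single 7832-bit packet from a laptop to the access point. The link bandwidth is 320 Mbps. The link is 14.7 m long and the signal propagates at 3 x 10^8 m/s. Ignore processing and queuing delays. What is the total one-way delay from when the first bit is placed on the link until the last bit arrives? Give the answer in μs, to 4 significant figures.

Transmission delay = L/R = 7832 / 320000000 = 24.475 μs.
Propagation delay = d/s = 14.7 m / 300000000 m/s = 0.049 μs.
Total = 24.52 μs.

24.52 μs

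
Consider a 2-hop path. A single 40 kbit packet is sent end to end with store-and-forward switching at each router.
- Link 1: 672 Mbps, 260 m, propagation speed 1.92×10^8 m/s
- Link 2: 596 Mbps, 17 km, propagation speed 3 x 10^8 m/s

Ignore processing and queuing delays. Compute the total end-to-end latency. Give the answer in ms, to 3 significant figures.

L = 40000 bits.
Transmission delays (L/R per hop): 0.0595238, 0.0671141 ms; sum = 0.126638 ms.
Propagation delays (d/s per hop): 0.00135417, 0.0566667 ms; sum = 0.0580208 ms.
End-to-end = 0.185 ms.

0.185 ms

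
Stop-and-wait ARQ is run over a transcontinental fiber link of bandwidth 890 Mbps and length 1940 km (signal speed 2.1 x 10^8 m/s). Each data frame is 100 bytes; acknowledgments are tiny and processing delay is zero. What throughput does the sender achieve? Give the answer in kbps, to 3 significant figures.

43.3 kbps

t_tx = L/R = 800/890000000 = 8.98876e-07 s.
t_prop = 1940000/210000000 = 0.0092381 s; RTT = 0.0184762 s.
Cycle = t_tx + RTT = 0.0184771 s.
Throughput = L / cycle = 800 / 0.0184771 = 43.3 kbps.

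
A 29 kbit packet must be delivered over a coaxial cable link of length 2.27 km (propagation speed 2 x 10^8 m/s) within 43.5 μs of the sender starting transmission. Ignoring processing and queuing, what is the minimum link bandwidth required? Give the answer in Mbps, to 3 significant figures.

Propagation delay = 2270 / 200000000 = 11.35 μs.
Transmission budget = 43.5 − 11.35 = 32.15 μs.
R ≥ L / t_tx = 29000 bits / 3.215e-05 s = 902 Mbps.

902 Mbps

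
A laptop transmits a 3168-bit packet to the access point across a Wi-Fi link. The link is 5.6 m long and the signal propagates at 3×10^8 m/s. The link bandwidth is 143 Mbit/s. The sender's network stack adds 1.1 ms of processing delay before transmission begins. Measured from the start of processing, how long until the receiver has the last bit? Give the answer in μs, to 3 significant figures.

Transmission delay = L/R = 3168 / 143000000 = 22.1538 μs.
Propagation delay = d/s = 5.6 m / 300000000 m/s = 0.0186667 μs.
Plus processing delay 1.1 ms = 1100 μs.
Total = 1120 μs.

1120 μs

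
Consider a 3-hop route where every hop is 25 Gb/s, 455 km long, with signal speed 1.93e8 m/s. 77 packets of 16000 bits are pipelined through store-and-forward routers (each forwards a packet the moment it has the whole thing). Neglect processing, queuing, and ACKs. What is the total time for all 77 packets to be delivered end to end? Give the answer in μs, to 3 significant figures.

Per-hop transmission t_tx = L/R = 16000/25000000000 = 0.64 μs.
Per-hop propagation t_prop = 455000/193000000 = 2357.51 μs.
Pipeline fill: first packet needs 3·t_tx to clear all hops; remaining 76 packets each add one t_tx.
Total = (3+77-1)·t_tx + 3·t_prop = 79·0.64 + 3·2357.51 = 7120 μs.

7120 μs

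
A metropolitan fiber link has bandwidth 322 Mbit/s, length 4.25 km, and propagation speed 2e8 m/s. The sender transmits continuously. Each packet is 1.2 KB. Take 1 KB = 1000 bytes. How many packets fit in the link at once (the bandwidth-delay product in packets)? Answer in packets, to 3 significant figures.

0.713 packets

Propagation delay = 4250 / 200000000 = 2.125e-05 s.
BDP = R × t_prop = 322000000 × 2.125e-05 = 6842.5 bits.
In packets of 9600 bits: 0.713 packets.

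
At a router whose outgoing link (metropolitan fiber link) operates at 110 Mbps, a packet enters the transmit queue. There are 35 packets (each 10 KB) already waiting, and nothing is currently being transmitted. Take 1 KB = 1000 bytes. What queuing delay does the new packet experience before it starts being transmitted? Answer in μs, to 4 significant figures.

Each queued packet: L/R = 80000/110000000 = 727.273 μs.
35 queued → 25454.5 μs.
Queuing delay = 25450 μs.

25450 μs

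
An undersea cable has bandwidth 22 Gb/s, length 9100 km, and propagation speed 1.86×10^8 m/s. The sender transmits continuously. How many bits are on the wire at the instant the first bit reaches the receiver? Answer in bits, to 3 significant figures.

Propagation delay = 9100000 / 186000000 = 0.0489247 s.
BDP = R × t_prop = 22000000000 × 0.0489247 = 1076340000 bits.

1080000000 bits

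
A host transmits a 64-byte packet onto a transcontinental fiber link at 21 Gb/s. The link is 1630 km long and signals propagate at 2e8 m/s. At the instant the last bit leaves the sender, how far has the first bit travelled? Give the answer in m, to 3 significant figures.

t_tx = L/R = 512/21000000000 = 2.4381e-08 s.
Distance = s × t_tx = 200000000 × 2.4381e-08 = 4.88 m.

4.88 m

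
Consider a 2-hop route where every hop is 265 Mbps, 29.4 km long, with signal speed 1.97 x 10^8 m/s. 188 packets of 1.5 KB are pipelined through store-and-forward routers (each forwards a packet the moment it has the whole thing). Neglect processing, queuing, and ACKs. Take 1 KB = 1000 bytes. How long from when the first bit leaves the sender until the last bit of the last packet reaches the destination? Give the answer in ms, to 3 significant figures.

8.86 ms

Per-hop transmission t_tx = L/R = 12000/265000000 = 0.045283 ms.
Per-hop propagation t_prop = 29400/197000000 = 0.149239 ms.
Pipeline fill: first packet needs 2·t_tx to clear all hops; remaining 187 packets each add one t_tx.
Total = (2+188-1)·t_tx + 2·t_prop = 189·0.045283 + 2·0.149239 = 8.86 ms.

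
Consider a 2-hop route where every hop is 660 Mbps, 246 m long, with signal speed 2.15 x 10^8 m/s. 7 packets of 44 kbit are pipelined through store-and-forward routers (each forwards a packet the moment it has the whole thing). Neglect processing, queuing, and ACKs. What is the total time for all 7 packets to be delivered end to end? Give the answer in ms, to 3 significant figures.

Per-hop transmission t_tx = L/R = 44000/660000000 = 0.0666667 ms.
Per-hop propagation t_prop = 246/215000000 = 0.00114419 ms.
Pipeline fill: first packet needs 2·t_tx to clear all hops; remaining 6 packets each add one t_tx.
Total = (2+7-1)·t_tx + 2·t_prop = 8·0.0666667 + 2·0.00114419 = 0.536 ms.

0.536 ms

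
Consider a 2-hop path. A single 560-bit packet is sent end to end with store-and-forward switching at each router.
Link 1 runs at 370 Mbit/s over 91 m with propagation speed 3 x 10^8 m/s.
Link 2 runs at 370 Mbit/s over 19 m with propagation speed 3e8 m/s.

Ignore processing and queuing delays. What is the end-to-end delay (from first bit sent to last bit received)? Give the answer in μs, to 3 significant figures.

Transmission delay per hop = L/R = 560/370000000 = 1.51351 μs; 2 hops → 3.02703 μs.
Propagation delays (d/s per hop): 0.303333, 0.0633333 μs; sum = 0.366667 μs.
End-to-end = 3.39 μs.

3.39 μs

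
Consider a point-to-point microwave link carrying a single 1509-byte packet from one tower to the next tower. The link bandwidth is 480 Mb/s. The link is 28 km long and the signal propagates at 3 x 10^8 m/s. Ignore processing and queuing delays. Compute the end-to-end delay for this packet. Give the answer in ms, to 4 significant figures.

0.1185 ms

L = 1509 × 8 = 12072 bits.
Transmission delay = L/R = 12072 / 480000000 = 0.02515 ms.
Propagation delay = d/s = 28000 m / 300000000 m/s = 0.0933333 ms.
Total = 0.1185 ms.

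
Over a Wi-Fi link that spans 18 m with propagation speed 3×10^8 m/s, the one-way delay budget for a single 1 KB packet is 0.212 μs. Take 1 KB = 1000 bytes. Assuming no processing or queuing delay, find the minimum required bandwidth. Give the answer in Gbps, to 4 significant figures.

52.63 Gbps

L = 8000 bits.
Propagation delay = 18 / 300000000 = 0.06 μs.
Transmission budget = 0.212 − 0.06 = 0.152 μs.
R ≥ L / t_tx = 8000 bits / 1.52e-07 s = 52.63 Gbps.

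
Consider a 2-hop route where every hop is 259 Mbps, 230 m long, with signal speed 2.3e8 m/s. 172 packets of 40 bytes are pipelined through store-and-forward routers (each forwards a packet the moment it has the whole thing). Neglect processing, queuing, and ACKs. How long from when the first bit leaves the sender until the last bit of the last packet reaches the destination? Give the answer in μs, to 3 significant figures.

216 μs

Per-hop transmission t_tx = L/R = 320/259000000 = 1.23552 μs.
Per-hop propagation t_prop = 230/2.3e+08 = 1 μs.
Pipeline fill: first packet needs 2·t_tx to clear all hops; remaining 171 packets each add one t_tx.
Total = (2+172-1)·t_tx + 2·t_prop = 173·1.23552 + 2·1 = 216 μs.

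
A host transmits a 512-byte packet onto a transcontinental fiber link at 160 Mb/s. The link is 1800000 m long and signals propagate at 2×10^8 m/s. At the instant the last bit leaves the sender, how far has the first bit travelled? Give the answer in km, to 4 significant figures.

5.120 km

t_tx = L/R = 4096/160000000 = 2.56e-05 s.
Distance = s × t_tx = 200000000 × 2.56e-05 = 5.120 km.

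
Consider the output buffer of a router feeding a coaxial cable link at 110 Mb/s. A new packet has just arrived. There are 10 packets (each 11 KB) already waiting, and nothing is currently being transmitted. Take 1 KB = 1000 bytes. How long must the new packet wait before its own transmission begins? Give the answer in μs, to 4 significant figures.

8000 μs

Each queued packet: L/R = 88000/110000000 = 800 μs.
10 queued → 8000 μs.
Queuing delay = 8000 μs.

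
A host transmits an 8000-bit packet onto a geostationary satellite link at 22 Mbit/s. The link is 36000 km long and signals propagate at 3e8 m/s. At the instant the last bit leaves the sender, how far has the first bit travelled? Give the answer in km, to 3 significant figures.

109 km

t_tx = L/R = 8000/22000000 = 0.000363636 s.
Distance = s × t_tx = 300000000 × 0.000363636 = 109 km.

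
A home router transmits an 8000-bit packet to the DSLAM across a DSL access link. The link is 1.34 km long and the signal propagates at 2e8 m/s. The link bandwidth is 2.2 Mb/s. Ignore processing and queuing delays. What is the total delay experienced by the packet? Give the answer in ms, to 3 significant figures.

3.64 ms

Transmission delay = L/R = 8000 / 2200000 = 3.63636 ms.
Propagation delay = d/s = 1340 m / 200000000 m/s = 0.0067 ms.
Total = 3.64 ms.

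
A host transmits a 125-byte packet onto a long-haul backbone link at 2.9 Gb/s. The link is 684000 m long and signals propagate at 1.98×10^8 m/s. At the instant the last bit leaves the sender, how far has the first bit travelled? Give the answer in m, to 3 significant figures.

t_tx = L/R = 1000/2900000000 = 3.44828e-07 s.
Distance = s × t_tx = 198000000 × 3.44828e-07 = 68.3 m.

68.3 m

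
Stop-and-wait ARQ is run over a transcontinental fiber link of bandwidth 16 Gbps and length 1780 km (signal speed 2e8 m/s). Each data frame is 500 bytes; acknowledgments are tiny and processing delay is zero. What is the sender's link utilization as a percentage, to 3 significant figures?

0.00140 %

t_tx = L/R = 4000/16000000000 = 2.5e-07 s.
t_prop = 1780000/200000000 = 0.0089 s; RTT = 0.0178 s.
Cycle = t_tx + RTT = 0.0178003 s.
Utilization = t_tx / cycle = 2.5e-07/0.0178003 = 0.00140 %.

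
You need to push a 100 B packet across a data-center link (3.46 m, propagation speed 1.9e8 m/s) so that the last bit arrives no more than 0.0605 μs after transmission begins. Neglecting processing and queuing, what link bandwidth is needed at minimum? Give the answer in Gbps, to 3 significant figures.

18.9 Gbps

L = 800 bits.
Propagation delay = 3.46 / 190000000 = 0.0182105 μs.
Transmission budget = 0.0605 − 0.0182105 = 0.0422895 μs.
R ≥ L / t_tx = 800 bits / 4.22895e-08 s = 18.9 Gbps.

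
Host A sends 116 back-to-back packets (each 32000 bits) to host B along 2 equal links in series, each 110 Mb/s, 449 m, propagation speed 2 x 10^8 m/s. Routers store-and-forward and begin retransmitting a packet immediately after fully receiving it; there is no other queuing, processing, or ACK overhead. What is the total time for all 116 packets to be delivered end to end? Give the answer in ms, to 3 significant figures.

34.0 ms

Per-hop transmission t_tx = L/R = 32000/110000000 = 0.290909 ms.
Per-hop propagation t_prop = 449/200000000 = 0.002245 ms.
Pipeline fill: first packet needs 2·t_tx to clear all hops; remaining 115 packets each add one t_tx.
Total = (2+116-1)·t_tx + 2·t_prop = 117·0.290909 + 2·0.002245 = 34.0 ms.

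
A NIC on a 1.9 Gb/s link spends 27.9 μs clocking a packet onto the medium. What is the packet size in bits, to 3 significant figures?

L = R × t_tx = 1900000000 b/s × 2.79e-05 s = 53010 bits.

53000 bits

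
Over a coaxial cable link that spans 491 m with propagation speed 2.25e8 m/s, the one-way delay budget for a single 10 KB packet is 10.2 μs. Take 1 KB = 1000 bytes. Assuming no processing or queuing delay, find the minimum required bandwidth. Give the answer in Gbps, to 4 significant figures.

9.978 Gbps

L = 80000 bits.
Propagation delay = 491 / 225000000 = 2.18222 μs.
Transmission budget = 10.2 − 2.18222 = 8.01778 μs.
R ≥ L / t_tx = 80000 bits / 8.01778e-06 s = 9.978 Gbps.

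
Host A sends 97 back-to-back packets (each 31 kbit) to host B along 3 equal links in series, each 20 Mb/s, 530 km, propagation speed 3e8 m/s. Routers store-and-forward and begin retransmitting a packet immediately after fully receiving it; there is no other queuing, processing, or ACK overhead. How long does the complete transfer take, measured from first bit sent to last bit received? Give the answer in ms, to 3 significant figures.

159 ms

Per-hop transmission t_tx = L/R = 31000/20000000 = 1.55 ms.
Per-hop propagation t_prop = 530000/300000000 = 1.76667 ms.
Pipeline fill: first packet needs 3·t_tx to clear all hops; remaining 96 packets each add one t_tx.
Total = (3+97-1)·t_tx + 3·t_prop = 99·1.55 + 3·1.76667 = 159 ms.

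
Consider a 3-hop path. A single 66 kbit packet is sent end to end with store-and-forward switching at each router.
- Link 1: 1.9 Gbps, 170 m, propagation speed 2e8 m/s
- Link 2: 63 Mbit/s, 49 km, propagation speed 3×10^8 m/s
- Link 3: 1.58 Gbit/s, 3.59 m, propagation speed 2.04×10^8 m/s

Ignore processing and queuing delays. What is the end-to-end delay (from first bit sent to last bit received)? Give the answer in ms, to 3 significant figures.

1.29 ms

L = 66000 bits.
Transmission delays (L/R per hop): 0.0347368, 1.04762, 0.0417722 ms; sum = 1.12413 ms.
Propagation delays (d/s per hop): 0.00085, 0.163333, 1.7598e-05 ms; sum = 0.164201 ms.
End-to-end = 1.29 ms.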